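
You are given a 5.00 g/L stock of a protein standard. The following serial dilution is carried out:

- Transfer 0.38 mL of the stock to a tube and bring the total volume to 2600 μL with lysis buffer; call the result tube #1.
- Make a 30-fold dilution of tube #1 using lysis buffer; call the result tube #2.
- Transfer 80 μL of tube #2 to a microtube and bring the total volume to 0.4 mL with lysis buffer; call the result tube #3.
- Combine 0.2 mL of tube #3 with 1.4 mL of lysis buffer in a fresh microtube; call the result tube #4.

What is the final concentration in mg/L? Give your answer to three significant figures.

Step 1: 0.38 mL brought to 2600 μL → factor 2.6/0.38 = 6.8421
Step 2: 30-fold → factor 30
Step 3: 80 μL brought to 0.4 mL → factor 400/80 = 5
Step 4: 0.2 mL + 1.4 mL = 1.6 mL total → factor 1.6/0.2 = 8
Overall dilution factor = 6.8421 × 30 × 5 × 8 = 8210.5
Final = 5.00 g/L / 8210.5 = 0.0006090 g/L = 0.609 mg/L

0.609 mg/L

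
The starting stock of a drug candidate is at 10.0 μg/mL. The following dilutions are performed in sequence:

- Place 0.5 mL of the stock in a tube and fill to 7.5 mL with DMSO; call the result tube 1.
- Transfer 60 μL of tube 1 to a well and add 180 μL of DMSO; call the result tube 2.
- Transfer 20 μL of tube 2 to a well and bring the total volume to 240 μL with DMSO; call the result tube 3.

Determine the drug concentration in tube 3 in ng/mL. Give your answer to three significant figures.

13.9 ng/mL

Step 1: 0.5 mL brought to 7.5 mL → factor 7.5/0.5 = 15
Step 2: 60 μL + 180 μL = 240 μL total → factor 240/60 = 4
Step 3: 20 μL brought to 240 μL → factor 240/20 = 12
Overall dilution factor = 15 × 4 × 12 = 720
Final = 10.0 μg/mL / 720 = 0.01389 μg/mL = 13.9 ng/mL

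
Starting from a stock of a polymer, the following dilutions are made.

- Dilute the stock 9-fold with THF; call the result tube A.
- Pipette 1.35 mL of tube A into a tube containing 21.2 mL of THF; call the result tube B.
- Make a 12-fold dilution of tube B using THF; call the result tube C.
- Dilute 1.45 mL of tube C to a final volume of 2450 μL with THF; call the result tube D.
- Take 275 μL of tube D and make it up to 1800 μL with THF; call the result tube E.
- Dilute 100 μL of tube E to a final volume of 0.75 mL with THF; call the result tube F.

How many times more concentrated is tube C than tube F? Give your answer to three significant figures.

Step 1: 9-fold → factor 9
Step 2: 1.35 mL + 21.2 mL = 22.55 mL total → factor 22.55/1.35 = 16.704
Step 3: 12-fold → factor 12
Step 4: 1.45 mL brought to 2450 μL → factor 2.45/1.45 = 1.6897
Step 5: 275 μL brought to 1800 μL → factor 1800/275 = 6.5455
Step 6: 100 μL brought to 0.75 mL → factor 750/100 = 7.5
Dilution factor to tube C = 1804; to tube F = 1.4964 × 10^5
[tube C]/[tube F] = (factor to tube F)/(factor to tube C) = 1.4964 × 10^5/1804 = 82.9

82.9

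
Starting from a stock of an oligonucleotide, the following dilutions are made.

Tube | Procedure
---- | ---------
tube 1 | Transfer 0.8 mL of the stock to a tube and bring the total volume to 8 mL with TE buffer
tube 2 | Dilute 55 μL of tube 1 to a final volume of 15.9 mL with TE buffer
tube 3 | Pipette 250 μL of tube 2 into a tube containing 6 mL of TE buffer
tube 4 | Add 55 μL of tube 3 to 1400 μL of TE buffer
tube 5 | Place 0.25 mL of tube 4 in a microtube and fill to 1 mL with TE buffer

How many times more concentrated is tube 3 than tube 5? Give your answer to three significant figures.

Step 1: 0.8 mL brought to 8 mL → factor 8/0.8 = 10
Step 2: 55 μL brought to 15.9 mL → factor 15900/55 = 289.09
Step 3: 250 μL + 6 mL = 6250 μL total → factor 6250/250 = 25
Step 4: 55 μL + 1400 μL = 1455 μL total → factor 1455/55 = 26.455
Step 5: 0.25 mL brought to 1 mL → factor 1/0.25 = 4
Dilution factor to tube 3 = 72273; to tube 5 = 7.6478 × 10^6
[tube 3]/[tube 5] = (factor to tube 5)/(factor to tube 3) = 7.6478 × 10^6/72273 = 106

106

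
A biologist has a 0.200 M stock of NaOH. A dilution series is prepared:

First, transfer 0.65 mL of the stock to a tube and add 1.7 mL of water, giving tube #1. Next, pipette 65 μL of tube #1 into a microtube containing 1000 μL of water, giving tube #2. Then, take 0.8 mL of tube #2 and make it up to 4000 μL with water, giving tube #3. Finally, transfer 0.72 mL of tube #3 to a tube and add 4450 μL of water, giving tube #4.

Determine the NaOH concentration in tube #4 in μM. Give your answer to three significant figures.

Step 1: 0.65 mL + 1.7 mL = 2.35 mL total → factor 2.35/0.65 = 3.6154
Step 2: 65 μL + 1000 μL = 1065 μL total → factor 1065/65 = 16.385
Step 3: 0.8 mL brought to 4000 μL → factor 4/0.8 = 5
Step 4: 0.72 mL + 4450 μL = 5.17 mL total → factor 5.17/0.72 = 7.1806
Overall dilution factor = 3.6154 × 16.385 × 5 × 7.1806 = 2126.8
Final = 0.200 M / 2126.8 = 9.404 × 10^-5 M = 94.0 μM

94.0 μM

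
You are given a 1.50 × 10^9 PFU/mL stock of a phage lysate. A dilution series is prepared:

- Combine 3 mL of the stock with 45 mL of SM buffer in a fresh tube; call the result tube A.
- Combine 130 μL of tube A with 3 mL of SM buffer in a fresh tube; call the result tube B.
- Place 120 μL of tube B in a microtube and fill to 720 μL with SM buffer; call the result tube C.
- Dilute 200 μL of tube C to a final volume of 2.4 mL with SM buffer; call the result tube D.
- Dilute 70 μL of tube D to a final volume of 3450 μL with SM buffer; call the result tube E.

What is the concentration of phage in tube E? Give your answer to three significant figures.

Step 1: 3 mL + 45 mL = 48 mL total → factor 48/3 = 16
Step 2: 130 μL + 3 mL = 3130 μL total → factor 3130/130 = 24.077
Step 3: 120 μL brought to 720 μL → factor 720/120 = 6
Step 4: 200 μL brought to 2.4 mL → factor 2400/200 = 12
Step 5: 70 μL brought to 3450 μL → factor 3450/70 = 49.286
Overall dilution factor = 16 × 24.077 × 6 × 12 × 49.286 = 1.367 × 10^6
Final = 1.50 × 10^9 PFU/mL / 1.367 × 10^6 = 1.10 × 10^3 PFU/mL

1.10 × 10^3 PFU/mL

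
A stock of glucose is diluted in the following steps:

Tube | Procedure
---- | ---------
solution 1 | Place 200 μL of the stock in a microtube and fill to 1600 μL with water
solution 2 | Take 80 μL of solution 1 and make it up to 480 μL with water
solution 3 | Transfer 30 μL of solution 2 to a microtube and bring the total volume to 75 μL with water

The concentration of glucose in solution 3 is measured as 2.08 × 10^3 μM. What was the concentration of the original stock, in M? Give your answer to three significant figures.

Step 1: 200 μL brought to 1600 μL → factor 1600/200 = 8
Step 2: 80 μL brought to 480 μL → factor 480/80 = 6
Step 3: 30 μL brought to 75 μL → factor 75/30 = 2.5
Overall dilution factor = 8 × 6 × 2.5 = 120
Stock = 2.08 × 10^3 μM × 120 = 2.496 × 10^5 μM = 0.250 M

0.250 M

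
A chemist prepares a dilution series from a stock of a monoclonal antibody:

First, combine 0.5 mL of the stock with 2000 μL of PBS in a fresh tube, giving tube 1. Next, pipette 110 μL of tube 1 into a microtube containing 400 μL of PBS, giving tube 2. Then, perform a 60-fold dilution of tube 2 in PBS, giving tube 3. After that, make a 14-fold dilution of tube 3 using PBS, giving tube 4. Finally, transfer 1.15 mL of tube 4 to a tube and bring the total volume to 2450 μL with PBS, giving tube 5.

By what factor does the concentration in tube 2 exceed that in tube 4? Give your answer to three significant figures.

840

Step 1: 0.5 mL + 2000 μL = 2.5 mL total → factor 2.5/0.5 = 5
Step 2: 110 μL + 400 μL = 510 μL total → factor 510/110 = 4.6364
Step 3: 60-fold → factor 60
Step 4: 14-fold → factor 14
Dilution factor to tube 2 = 23.182; to tube 4 = 19473
[tube 2]/[tube 4] = (factor to tube 4)/(factor to tube 2) = 19473/23.182 = 840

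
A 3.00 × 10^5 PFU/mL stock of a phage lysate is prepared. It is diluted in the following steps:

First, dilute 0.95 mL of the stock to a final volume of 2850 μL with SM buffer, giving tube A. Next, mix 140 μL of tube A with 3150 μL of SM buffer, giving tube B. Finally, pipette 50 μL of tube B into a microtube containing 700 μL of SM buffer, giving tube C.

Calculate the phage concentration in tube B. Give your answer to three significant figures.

4.26 × 10^3 PFU/mL

Step 1: 0.95 mL brought to 2850 μL → factor 2.85/0.95 = 3
Step 2: 140 μL + 3150 μL = 3290 μL total → factor 3290/140 = 23.5
Dilution factor through tube B = 3 × 23.5 = 70.5
[tube B] = 3.00 × 10^5 PFU/mL / 70.5 = 4.26 × 10^3 PFU/mL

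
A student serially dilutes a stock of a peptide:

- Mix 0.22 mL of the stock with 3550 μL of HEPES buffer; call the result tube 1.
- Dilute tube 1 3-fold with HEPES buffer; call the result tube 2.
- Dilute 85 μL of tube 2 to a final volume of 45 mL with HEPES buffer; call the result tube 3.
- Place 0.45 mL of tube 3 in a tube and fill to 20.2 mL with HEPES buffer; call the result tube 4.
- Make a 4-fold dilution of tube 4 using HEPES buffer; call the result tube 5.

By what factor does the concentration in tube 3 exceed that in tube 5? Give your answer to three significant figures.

Step 1: 0.22 mL + 3550 μL = 3.77 mL total → factor 3.77/0.22 = 17.136
Step 2: 3-fold → factor 3
Step 3: 85 μL brought to 45 mL → factor 45000/85 = 529.41
Step 4: 0.45 mL brought to 20.2 mL → factor 20.2/0.45 = 44.889
Step 5: 4-fold → factor 4
Dilution factor to tube 3 = 27217; to tube 5 = 4.8869 × 10^6
[tube 3]/[tube 5] = (factor to tube 5)/(factor to tube 3) = 4.8869 × 10^6/27217 = 180

180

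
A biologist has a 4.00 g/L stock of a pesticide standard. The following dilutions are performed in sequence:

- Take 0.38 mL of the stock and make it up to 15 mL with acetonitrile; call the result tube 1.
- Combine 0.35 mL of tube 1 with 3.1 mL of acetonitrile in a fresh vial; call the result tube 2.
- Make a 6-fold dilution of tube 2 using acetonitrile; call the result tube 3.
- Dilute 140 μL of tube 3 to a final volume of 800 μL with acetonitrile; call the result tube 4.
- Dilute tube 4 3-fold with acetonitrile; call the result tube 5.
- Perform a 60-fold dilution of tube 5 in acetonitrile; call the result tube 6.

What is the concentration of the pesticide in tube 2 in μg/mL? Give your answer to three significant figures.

10.3 μg/mL

Step 1: 0.38 mL brought to 15 mL → factor 15/0.38 = 39.474
Step 2: 0.35 mL + 3.1 mL = 3.45 mL total → factor 3.45/0.35 = 9.8571
Dilution factor through tube 2 = 39.474 × 9.8571 = 389.1
[tube 2] = 4.00 g/L / 389.1 = 0.01028 g/L = 10.3 μg/mL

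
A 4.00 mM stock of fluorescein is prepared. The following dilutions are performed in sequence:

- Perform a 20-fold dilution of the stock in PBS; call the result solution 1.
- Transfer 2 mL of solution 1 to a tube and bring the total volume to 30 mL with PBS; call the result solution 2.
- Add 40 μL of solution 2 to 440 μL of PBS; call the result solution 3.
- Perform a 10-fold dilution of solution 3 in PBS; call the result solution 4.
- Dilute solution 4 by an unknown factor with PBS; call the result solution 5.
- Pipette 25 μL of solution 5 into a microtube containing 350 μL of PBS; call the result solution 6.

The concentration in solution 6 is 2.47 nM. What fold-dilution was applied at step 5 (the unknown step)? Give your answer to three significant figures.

Step 1: 20-fold → factor 20
Step 2: 2 mL brought to 30 mL → factor 30/2 = 15
Step 3: 40 μL + 440 μL = 480 μL total → factor 480/40 = 12
Step 4: 10-fold → factor 10
Step 5: unknown factor x
Step 6: 25 μL + 350 μL = 375 μL total → factor 375/25 = 15
Product of known-step factors = 5.4 × 10^5
Overall factor = 4.00 mM / (2.47 nM) = 1.6194 × 10^6
x = 1.6194 × 10^6 / 5.4 × 10^5 = 3.00

3.00-fold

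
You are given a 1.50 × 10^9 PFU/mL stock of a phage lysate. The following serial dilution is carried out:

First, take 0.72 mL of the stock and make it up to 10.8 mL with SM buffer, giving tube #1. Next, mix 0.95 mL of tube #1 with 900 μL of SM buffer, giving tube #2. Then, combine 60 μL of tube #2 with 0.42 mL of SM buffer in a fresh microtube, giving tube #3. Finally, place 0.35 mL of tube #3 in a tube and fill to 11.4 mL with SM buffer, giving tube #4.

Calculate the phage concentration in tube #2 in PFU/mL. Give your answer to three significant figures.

5.14 × 10^7 PFU/mL

Step 1: 0.72 mL brought to 10.8 mL → factor 10.8/0.72 = 15
Step 2: 0.95 mL + 900 μL = 1.85 mL total → factor 1.85/0.95 = 1.9474
Dilution factor through tube #2 = 15 × 1.9474 = 29.211
[tube #2] = 1.50 × 10^9 PFU/mL / 29.211 = 5.14 × 10^7 PFU/mL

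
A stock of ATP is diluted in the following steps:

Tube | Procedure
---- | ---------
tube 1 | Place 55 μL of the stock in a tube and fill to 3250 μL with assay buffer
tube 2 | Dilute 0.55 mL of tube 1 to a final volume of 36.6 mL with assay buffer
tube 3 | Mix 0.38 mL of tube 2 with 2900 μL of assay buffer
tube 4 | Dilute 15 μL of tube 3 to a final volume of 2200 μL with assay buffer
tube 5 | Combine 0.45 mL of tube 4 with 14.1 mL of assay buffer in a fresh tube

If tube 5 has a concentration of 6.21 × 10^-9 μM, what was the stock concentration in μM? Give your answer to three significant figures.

1.00 μM

Step 1: 55 μL brought to 3250 μL → factor 3250/55 = 59.091
Step 2: 0.55 mL brought to 36.6 mL → factor 36.6/0.55 = 66.545
Step 3: 0.38 mL + 2900 μL = 3.28 mL total → factor 3.28/0.38 = 8.6316
Step 4: 15 μL brought to 2200 μL → factor 2200/15 = 146.67
Step 5: 0.45 mL + 14.1 mL = 14.55 mL total → factor 14.55/0.45 = 32.333
Overall dilution factor = 59.091 × 66.545 × 8.6316 × 146.67 × 32.333 = 1.6096 × 10^8
Stock = 6.21 × 10^-9 μM × 1.6096 × 10^8 = 1.00 μM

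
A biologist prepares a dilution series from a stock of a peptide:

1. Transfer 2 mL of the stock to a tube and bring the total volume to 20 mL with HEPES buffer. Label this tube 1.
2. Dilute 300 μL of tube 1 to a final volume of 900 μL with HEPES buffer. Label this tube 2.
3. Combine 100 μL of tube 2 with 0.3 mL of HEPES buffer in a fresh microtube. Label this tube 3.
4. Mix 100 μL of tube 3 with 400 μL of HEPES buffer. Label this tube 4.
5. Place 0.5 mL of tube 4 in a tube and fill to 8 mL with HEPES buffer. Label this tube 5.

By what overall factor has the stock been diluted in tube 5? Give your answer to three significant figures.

9.60 × 10^3

Step 1: 2 mL brought to 20 mL → factor 20/2 = 10
Step 2: 300 μL brought to 900 μL → factor 900/300 = 3
Step 3: 100 μL + 0.3 mL = 400 μL total → factor 400/100 = 4
Step 4: 100 μL + 400 μL = 500 μL total → factor 500/100 = 5
Step 5: 0.5 mL brought to 8 mL → factor 8/0.5 = 16
Overall dilution factor = 10 × 3 × 4 × 5 × 16 = 9600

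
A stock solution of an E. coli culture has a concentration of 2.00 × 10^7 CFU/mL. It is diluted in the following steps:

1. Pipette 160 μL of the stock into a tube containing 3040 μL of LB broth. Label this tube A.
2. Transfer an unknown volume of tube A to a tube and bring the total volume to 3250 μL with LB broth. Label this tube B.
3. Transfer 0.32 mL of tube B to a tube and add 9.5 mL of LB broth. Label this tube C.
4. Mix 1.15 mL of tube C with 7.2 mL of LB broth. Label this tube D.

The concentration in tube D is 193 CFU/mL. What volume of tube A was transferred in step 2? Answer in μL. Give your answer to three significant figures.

Step 1: 160 μL + 3040 μL = 3200 μL total → factor 3200/160 = 20
Step 2: v brought to 3250 μL → factor = 3250 μL/v
Step 3: 0.32 mL + 9.5 mL = 9.82 mL total → factor 9.82/0.32 = 30.688
Step 4: 1.15 mL + 7.2 mL = 8.35 mL total → factor 8.35/1.15 = 7.2609
Product of known-step factors = 4456.4
Overall factor = 2.00 × 10^7 CFU/mL / (193 CFU/mL) = 1.0363 × 10^5
Step-2 factor = 1.0363 × 10^5 / 4456.4 = 23.254
v = 3250 μL / 23.254 = 140 μL

140 μL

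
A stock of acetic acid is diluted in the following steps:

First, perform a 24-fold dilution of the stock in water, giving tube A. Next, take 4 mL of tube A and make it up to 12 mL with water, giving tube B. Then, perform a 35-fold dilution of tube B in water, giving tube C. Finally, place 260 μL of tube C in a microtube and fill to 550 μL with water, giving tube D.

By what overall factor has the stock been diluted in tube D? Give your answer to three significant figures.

5.33 × 10^3

Step 1: 24-fold → factor 24
Step 2: 4 mL brought to 12 mL → factor 12/4 = 3
Step 3: 35-fold → factor 35
Step 4: 260 μL brought to 550 μL → factor 550/260 = 2.1154
Overall dilution factor = 24 × 3 × 35 × 2.1154 = 5330.8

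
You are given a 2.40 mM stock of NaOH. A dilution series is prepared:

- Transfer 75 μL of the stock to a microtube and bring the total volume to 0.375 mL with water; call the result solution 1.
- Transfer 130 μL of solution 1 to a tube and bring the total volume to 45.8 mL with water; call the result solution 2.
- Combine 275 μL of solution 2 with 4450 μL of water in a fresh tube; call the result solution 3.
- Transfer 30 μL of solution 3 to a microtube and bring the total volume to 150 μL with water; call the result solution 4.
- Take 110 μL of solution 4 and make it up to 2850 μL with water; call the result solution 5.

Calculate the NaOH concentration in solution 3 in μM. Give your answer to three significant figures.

Step 1: 75 μL brought to 0.375 mL → factor 375/75 = 5
Step 2: 130 μL brought to 45.8 mL → factor 45800/130 = 352.31
Step 3: 275 μL + 4450 μL = 4725 μL total → factor 4725/275 = 17.182
Dilution factor through solution 3 = 5 × 352.31 × 17.182 = 30266
[solution 3] = 2.40 mM / 30266 = 7.930 × 10^-5 mM = 0.0793 μM

0.0793 μM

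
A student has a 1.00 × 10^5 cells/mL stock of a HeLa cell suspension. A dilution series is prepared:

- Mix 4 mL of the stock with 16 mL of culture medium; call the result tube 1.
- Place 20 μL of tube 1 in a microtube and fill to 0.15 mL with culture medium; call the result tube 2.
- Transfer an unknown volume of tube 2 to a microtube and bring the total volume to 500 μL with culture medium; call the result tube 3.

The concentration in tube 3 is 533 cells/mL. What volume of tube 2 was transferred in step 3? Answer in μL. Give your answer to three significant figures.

Step 1: 4 mL + 16 mL = 20 mL total → factor 20/4 = 5
Step 2: 20 μL brought to 0.15 mL → factor 150/20 = 7.5
Step 3: v brought to 500 μL → factor = 500 μL/v
Product of known-step factors = 37.5
Overall factor = 1.00 × 10^5 cells/mL / (533 cells/mL) = 187.62
Step-3 factor = 187.62 / 37.5 = 5.0031
v = 500 μL / 5.0031 = 99.9 μL

99.9 μL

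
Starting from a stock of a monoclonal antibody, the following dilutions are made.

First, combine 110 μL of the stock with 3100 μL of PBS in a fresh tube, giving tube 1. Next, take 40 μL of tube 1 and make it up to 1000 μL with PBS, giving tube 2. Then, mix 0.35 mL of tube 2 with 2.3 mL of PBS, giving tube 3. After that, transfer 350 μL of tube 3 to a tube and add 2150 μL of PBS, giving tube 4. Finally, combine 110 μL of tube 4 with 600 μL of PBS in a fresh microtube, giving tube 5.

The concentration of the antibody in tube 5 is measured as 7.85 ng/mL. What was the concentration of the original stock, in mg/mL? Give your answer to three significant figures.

2.00 mg/mL

Step 1: 110 μL + 3100 μL = 3210 μL total → factor 3210/110 = 29.182
Step 2: 40 μL brought to 1000 μL → factor 1000/40 = 25
Step 3: 0.35 mL + 2.3 mL = 2.65 mL total → factor 2.65/0.35 = 7.5714
Step 4: 350 μL + 2150 μL = 2500 μL total → factor 2500/350 = 7.1429
Step 5: 110 μL + 600 μL = 710 μL total → factor 710/110 = 6.4545
Overall dilution factor = 29.182 × 25 × 7.5714 × 7.1429 × 6.4545 = 2.5466 × 10^5
Stock = 7.85 ng/mL × 2.5466 × 10^5 = 1.999 × 10^6 ng/mL = 2.00 mg/mL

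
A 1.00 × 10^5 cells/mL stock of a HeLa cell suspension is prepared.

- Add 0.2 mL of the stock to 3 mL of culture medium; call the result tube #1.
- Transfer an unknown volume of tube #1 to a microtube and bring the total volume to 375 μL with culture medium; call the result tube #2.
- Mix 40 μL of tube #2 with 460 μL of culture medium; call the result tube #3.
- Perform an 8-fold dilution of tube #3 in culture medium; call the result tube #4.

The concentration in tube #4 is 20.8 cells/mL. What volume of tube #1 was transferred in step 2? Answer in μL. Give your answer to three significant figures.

Step 1: 0.2 mL + 3 mL = 3.2 mL total → factor 3.2/0.2 = 16
Step 2: v brought to 375 μL → factor = 375 μL/v
Step 3: 40 μL + 460 μL = 500 μL total → factor 500/40 = 12.5
Step 4: 8-fold → factor 8
Product of known-step factors = 1600
Overall factor = 1.00 × 10^5 cells/mL / (20.8 cells/mL) = 4807.7
Step-2 factor = 4807.7 / 1600 = 3.0048
v = 375 μL / 3.0048 = 125 μL

125 μL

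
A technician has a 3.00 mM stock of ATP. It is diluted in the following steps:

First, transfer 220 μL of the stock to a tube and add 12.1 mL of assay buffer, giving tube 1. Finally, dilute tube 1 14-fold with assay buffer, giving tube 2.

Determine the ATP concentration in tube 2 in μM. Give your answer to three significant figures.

Step 1: 220 μL + 12.1 mL = 12320 μL total → factor 12320/220 = 56
Step 2: 14-fold → factor 14
Overall dilution factor = 56 × 14 = 784
Final = 3.00 mM / 784 = 0.003827 mM = 3.83 μM

3.83 μM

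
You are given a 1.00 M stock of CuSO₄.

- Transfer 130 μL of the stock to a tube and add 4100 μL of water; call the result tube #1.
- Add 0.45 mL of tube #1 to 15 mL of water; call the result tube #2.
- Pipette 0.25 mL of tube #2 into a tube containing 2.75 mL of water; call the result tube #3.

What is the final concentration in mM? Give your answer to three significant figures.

Step 1: 130 μL + 4100 μL = 4230 μL total → factor 4230/130 = 32.538
Step 2: 0.45 mL + 15 mL = 15.45 mL total → factor 15.45/0.45 = 34.333
Step 3: 0.25 mL + 2.75 mL = 3 mL total → factor 3/0.25 = 12
Overall dilution factor = 32.538 × 34.333 × 12 = 13406
Final = 1.00 M / 13406 = 7.459 × 10^-5 M = 0.0746 mM

0.0746 mM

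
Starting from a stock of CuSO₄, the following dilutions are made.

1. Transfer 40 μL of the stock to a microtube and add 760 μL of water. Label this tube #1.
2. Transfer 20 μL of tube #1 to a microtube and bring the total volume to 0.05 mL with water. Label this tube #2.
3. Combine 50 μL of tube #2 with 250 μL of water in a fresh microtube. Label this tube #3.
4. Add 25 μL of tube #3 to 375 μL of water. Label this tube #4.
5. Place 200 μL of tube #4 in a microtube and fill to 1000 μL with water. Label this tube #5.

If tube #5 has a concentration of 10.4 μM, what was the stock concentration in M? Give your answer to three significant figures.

Step 1: 40 μL + 760 μL = 800 μL total → factor 800/40 = 20
Step 2: 20 μL brought to 0.05 mL → factor 50/20 = 2.5
Step 3: 50 μL + 250 μL = 300 μL total → factor 300/50 = 6
Step 4: 25 μL + 375 μL = 400 μL total → factor 400/25 = 16
Step 5: 200 μL brought to 1000 μL → factor 1000/200 = 5
Overall dilution factor = 20 × 2.5 × 6 × 16 × 5 = 24000
Stock = 10.4 μM × 24000 = 2.496 × 10^5 μM = 0.250 M

0.250 M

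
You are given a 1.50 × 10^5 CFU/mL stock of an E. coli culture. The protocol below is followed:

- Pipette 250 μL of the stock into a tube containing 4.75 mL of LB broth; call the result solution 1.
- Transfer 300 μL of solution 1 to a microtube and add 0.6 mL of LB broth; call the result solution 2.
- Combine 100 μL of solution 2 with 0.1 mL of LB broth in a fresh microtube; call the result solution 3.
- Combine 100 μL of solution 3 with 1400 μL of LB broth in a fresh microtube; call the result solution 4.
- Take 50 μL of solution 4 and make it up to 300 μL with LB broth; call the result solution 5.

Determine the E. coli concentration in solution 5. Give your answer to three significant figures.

13.9 CFU/mL

Step 1: 250 μL + 4.75 mL = 5000 μL total → factor 5000/250 = 20
Step 2: 300 μL + 0.6 mL = 900 μL total → factor 900/300 = 3
Step 3: 100 μL + 0.1 mL = 200 μL total → factor 200/100 = 2
Step 4: 100 μL + 1400 μL = 1500 μL total → factor 1500/100 = 15
Step 5: 50 μL brought to 300 μL → factor 300/50 = 6
Overall dilution factor = 20 × 3 × 2 × 15 × 6 = 10800
Final = 1.50 × 10^5 CFU/mL / 10800 = 13.9 CFU/mL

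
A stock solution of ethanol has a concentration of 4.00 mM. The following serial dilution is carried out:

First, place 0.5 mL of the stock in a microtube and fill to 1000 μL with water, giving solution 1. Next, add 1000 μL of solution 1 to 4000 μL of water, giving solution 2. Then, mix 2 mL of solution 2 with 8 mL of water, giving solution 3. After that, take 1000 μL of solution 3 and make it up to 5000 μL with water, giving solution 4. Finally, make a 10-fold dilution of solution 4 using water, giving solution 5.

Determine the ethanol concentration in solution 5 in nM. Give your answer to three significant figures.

Step 1: 0.5 mL brought to 1000 μL → factor 1/0.5 = 2
Step 2: 1000 μL + 4000 μL = 5000 μL total → factor 5000/1000 = 5
Step 3: 2 mL + 8 mL = 10 mL total → factor 10/2 = 5
Step 4: 1000 μL brought to 5000 μL → factor 5000/1000 = 5
Step 5: 10-fold → factor 10
Overall dilution factor = 2 × 5 × 5 × 5 × 10 = 2500
Final = 4.00 mM / 2500 = 0.001600 mM = 1.60 × 10^3 nM

1.60 × 10^3 nM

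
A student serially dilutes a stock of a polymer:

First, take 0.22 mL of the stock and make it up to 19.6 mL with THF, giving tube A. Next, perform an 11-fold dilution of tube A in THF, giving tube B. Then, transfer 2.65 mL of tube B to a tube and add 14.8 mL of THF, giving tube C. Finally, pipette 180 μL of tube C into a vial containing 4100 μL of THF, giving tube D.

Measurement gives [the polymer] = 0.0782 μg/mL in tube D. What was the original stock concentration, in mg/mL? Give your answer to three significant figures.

Step 1: 0.22 mL brought to 19.6 mL → factor 19.6/0.22 = 89.091
Step 2: 11-fold → factor 11
Step 3: 2.65 mL + 14.8 mL = 17.45 mL total → factor 17.45/2.65 = 6.5849
Step 4: 180 μL + 4100 μL = 4280 μL total → factor 4280/180 = 23.778
Overall dilution factor = 89.091 × 11 × 6.5849 × 23.778 = 1.5344 × 10^5
Stock = 0.0782 μg/mL × 1.5344 × 10^5 = 1.200 × 10^4 μg/mL = 12.0 mg/mL

12.0 mg/mL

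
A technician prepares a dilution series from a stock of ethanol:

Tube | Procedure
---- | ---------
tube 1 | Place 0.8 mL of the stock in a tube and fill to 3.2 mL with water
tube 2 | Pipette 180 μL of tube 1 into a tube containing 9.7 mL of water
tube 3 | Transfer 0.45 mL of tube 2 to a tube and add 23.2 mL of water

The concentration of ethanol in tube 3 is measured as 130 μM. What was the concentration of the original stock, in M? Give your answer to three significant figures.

1.50 M

Step 1: 0.8 mL brought to 3.2 mL → factor 3.2/0.8 = 4
Step 2: 180 μL + 9.7 mL = 9880 μL total → factor 9880/180 = 54.889
Step 3: 0.45 mL + 23.2 mL = 23.65 mL total → factor 23.65/0.45 = 52.556
Overall dilution factor = 4 × 54.889 × 52.556 = 11539
Stock = 130 μM × 11539 = 1.500 × 10^6 μM = 1.50 M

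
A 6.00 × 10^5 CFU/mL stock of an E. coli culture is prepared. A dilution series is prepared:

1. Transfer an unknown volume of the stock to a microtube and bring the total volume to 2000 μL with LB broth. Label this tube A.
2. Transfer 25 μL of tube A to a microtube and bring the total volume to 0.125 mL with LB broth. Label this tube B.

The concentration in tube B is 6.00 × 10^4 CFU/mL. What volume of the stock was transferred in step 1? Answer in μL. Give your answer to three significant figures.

Step 1: v brought to 2000 μL → factor = 2000 μL/v
Step 2: 25 μL brought to 0.125 mL → factor 125/25 = 5
Product of known-step factors = 5
Overall factor = 6.00 × 10^5 CFU/mL / (6.00 × 10^4 CFU/mL) = 10
Step-1 factor = 10 / 5 = 2
v = 2000 μL / 2 = 1.00 × 10^3 μL

1.00 × 10^3 μL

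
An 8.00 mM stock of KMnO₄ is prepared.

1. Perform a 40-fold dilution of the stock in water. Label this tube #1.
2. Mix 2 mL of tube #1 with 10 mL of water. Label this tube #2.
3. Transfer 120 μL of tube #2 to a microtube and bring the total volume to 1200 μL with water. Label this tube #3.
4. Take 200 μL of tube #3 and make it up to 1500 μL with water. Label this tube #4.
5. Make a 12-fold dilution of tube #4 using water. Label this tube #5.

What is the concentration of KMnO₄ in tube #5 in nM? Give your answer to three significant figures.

37.0 nM

Step 1: 40-fold → factor 40
Step 2: 2 mL + 10 mL = 12 mL total → factor 12/2 = 6
Step 3: 120 μL brought to 1200 μL → factor 1200/120 = 10
Step 4: 200 μL brought to 1500 μL → factor 1500/200 = 7.5
Step 5: 12-fold → factor 12
Overall dilution factor = 40 × 6 × 10 × 7.5 × 12 = 2.16 × 10^5
Final = 8.00 mM / 2.16 × 10^5 = 3.704 × 10^-5 mM = 37.0 nM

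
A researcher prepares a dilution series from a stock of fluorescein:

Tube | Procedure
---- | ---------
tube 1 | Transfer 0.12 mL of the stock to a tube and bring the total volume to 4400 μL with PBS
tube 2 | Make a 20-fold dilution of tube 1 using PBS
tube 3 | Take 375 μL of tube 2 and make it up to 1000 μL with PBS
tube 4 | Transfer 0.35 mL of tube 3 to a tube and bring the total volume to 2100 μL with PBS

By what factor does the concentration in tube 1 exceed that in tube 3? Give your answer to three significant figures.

Step 1: 0.12 mL brought to 4400 μL → factor 4.4/0.12 = 36.667
Step 2: 20-fold → factor 20
Step 3: 375 μL brought to 1000 μL → factor 1000/375 = 2.6667
Dilution factor to tube 1 = 36.667; to tube 3 = 1955.6
[tube 1]/[tube 3] = (factor to tube 3)/(factor to tube 1) = 1955.6/36.667 = 53.3

53.3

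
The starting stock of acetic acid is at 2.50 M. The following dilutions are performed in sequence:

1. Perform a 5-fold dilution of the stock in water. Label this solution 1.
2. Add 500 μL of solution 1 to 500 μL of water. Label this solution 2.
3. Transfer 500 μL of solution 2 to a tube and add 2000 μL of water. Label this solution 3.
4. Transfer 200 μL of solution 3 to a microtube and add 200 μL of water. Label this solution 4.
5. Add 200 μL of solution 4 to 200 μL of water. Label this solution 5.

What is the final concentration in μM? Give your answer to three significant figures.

Step 1: 5-fold → factor 5
Step 2: 500 μL + 500 μL = 1000 μL total → factor 1000/500 = 2
Step 3: 500 μL + 2000 μL = 2500 μL total → factor 2500/500 = 5
Step 4: 200 μL + 200 μL = 400 μL total → factor 400/200 = 2
Step 5: 200 μL + 200 μL = 400 μL total → factor 400/200 = 2
Overall dilution factor = 5 × 2 × 5 × 2 × 2 = 200
Final = 2.50 M / 200 = 0.01250 M = 1.25 × 10^4 μM

1.25 × 10^4 μM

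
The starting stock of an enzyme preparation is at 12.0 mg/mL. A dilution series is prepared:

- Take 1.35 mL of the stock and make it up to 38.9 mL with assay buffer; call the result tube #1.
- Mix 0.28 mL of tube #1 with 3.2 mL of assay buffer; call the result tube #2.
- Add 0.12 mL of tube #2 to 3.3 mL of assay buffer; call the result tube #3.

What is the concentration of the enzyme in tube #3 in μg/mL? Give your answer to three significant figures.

Step 1: 1.35 mL brought to 38.9 mL → factor 38.9/1.35 = 28.815
Step 2: 0.28 mL + 3.2 mL = 3.48 mL total → factor 3.48/0.28 = 12.429
Step 3: 0.12 mL + 3.3 mL = 3.42 mL total → factor 3.42/0.12 = 28.5
Overall dilution factor = 28.815 × 12.429 × 28.5 = 10207
Final = 12.0 mg/mL / 10207 = 0.001176 mg/mL = 1.18 μg/mL

1.18 μg/mL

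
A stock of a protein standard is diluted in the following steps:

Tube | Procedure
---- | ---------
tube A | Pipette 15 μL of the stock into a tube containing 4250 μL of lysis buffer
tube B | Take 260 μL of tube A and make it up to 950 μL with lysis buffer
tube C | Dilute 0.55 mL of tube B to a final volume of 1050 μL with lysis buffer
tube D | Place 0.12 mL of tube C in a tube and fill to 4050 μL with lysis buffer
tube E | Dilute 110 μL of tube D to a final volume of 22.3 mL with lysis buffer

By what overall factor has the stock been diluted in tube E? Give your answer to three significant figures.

Step 1: 15 μL + 4250 μL = 4265 μL total → factor 4265/15 = 284.33
Step 2: 260 μL brought to 950 μL → factor 950/260 = 3.6538
Step 3: 0.55 mL brought to 1050 μL → factor 1.05/0.55 = 1.9091
Step 4: 0.12 mL brought to 4050 μL → factor 4.05/0.12 = 33.75
Step 5: 110 μL brought to 22.3 mL → factor 22300/110 = 202.73
Overall dilution factor = 284.33 × 3.6538 × 1.9091 × 33.75 × 202.73 = 1.357 × 10^7

1.36 × 10^7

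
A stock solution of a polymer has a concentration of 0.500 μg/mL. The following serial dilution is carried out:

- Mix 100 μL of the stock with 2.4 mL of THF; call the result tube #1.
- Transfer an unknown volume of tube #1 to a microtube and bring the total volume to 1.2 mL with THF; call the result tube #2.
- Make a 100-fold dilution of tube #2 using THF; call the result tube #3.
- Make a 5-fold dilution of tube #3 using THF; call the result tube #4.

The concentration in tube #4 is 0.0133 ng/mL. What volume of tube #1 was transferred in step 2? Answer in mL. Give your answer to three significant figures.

0.399 mL

Step 1: 100 μL + 2.4 mL = 2500 μL total → factor 2500/100 = 25
Step 2: v brought to 1.2 mL → factor = 1.2 mL/v
Step 3: 100-fold → factor 100
Step 4: 5-fold → factor 5
Product of known-step factors = 12500
Overall factor = 0.500 μg/mL / (0.0133 ng/mL) = 37594
Step-2 factor = 37594 / 12500 = 3.0075
v = 1.2 mL / 3.0075 = 0.399 mL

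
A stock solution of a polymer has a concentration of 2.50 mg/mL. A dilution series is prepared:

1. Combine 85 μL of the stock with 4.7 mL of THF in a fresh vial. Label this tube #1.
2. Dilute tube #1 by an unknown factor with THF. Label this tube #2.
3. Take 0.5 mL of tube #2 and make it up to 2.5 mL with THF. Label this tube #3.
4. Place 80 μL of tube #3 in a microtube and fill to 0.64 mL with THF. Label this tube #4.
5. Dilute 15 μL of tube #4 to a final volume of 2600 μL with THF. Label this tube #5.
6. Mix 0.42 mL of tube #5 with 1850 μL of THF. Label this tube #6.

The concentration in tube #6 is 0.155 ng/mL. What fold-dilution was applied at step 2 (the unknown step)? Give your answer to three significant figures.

7.65-fold

Step 1: 85 μL + 4.7 mL = 4785 μL total → factor 4785/85 = 56.294
Step 2: unknown factor x
Step 3: 0.5 mL brought to 2.5 mL → factor 2.5/0.5 = 5
Step 4: 80 μL brought to 0.64 mL → factor 640/80 = 8
Step 5: 15 μL brought to 2600 μL → factor 2600/15 = 173.33
Step 6: 0.42 mL + 1850 μL = 2.27 mL total → factor 2.27/0.42 = 5.4048
Product of known-step factors = 2.1095 × 10^6
Overall factor = 2.50 mg/mL / (0.155 ng/mL) = 1.6129 × 10^7
x = 1.6129 × 10^7 / 2.1095 × 10^6 = 7.65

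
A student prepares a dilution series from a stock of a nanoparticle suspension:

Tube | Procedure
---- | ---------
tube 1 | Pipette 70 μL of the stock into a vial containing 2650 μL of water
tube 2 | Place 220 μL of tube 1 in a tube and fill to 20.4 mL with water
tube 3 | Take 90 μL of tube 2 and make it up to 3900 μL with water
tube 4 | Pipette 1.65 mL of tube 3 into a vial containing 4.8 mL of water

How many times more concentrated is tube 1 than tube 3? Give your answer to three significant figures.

4.02 × 10^3

Step 1: 70 μL + 2650 μL = 2720 μL total → factor 2720/70 = 38.857
Step 2: 220 μL brought to 20.4 mL → factor 20400/220 = 92.727
Step 3: 90 μL brought to 3900 μL → factor 3900/90 = 43.333
Dilution factor to tube 1 = 38.857; to tube 3 = 1.5614 × 10^5
[tube 1]/[tube 3] = (factor to tube 3)/(factor to tube 1) = 1.5614 × 10^5/38.857 = 4.02 × 10^3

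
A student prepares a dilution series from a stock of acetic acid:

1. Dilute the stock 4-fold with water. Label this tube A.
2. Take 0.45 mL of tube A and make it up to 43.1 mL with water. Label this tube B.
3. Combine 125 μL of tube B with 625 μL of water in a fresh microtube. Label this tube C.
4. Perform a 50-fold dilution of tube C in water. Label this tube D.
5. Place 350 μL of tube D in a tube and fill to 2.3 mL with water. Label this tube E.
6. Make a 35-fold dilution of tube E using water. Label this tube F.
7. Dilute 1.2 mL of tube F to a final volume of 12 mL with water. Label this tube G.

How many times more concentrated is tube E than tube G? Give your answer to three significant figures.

Step 1: 4-fold → factor 4
Step 2: 0.45 mL brought to 43.1 mL → factor 43.1/0.45 = 95.778
Step 3: 125 μL + 625 μL = 750 μL total → factor 750/125 = 6
Step 4: 50-fold → factor 50
Step 5: 350 μL brought to 2.3 mL → factor 2300/350 = 6.5714
Step 6: 35-fold → factor 35
Step 7: 1.2 mL brought to 12 mL → factor 12/1.2 = 10
Dilution factor to tube E = 7.5528 × 10^5; to tube G = 2.6435 × 10^8
[tube E]/[tube G] = (factor to tube G)/(factor to tube E) = 2.6435 × 10^8/7.5528 × 10^5 = 350

350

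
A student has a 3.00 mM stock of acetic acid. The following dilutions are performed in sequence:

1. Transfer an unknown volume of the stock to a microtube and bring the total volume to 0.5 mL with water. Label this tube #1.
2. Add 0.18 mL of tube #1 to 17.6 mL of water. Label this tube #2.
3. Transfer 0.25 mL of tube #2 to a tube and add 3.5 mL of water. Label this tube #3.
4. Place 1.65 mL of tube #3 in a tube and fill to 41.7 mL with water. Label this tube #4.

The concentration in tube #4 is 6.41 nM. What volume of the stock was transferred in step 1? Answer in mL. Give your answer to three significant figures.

Step 1: v brought to 0.5 mL → factor = 0.5 mL/v
Step 2: 0.18 mL + 17.6 mL = 17.78 mL total → factor 17.78/0.18 = 98.778
Step 3: 0.25 mL + 3.5 mL = 3.75 mL total → factor 3.75/0.25 = 15
Step 4: 1.65 mL brought to 41.7 mL → factor 41.7/1.65 = 25.273
Product of known-step factors = 37446
Overall factor = 3.00 mM / (6.41 nM) = 4.6802 × 10^5
Step-1 factor = 4.6802 × 10^5 / 37446 = 12.499
v = 0.5 mL / 12.499 = 0.0400 mL

0.0400 mL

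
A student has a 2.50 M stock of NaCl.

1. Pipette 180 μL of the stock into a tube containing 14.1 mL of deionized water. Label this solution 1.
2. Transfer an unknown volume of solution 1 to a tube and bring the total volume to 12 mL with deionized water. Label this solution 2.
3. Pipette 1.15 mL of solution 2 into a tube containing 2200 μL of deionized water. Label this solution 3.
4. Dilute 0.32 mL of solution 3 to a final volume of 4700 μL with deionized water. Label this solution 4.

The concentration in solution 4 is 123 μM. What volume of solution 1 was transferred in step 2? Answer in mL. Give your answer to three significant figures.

Step 1: 180 μL + 14.1 mL = 14280 μL total → factor 14280/180 = 79.333
Step 2: v brought to 12 mL → factor = 12 mL/v
Step 3: 1.15 mL + 2200 μL = 3.35 mL total → factor 3.35/1.15 = 2.913
Step 4: 0.32 mL brought to 4700 μL → factor 4.7/0.32 = 14.688
Product of known-step factors = 3394.3
Overall factor = 2.50 M / (123 μM) = 20325
Step-2 factor = 20325 / 3394.3 = 5.988
v = 12 mL / 5.988 = 2.00 mL

2.00 mL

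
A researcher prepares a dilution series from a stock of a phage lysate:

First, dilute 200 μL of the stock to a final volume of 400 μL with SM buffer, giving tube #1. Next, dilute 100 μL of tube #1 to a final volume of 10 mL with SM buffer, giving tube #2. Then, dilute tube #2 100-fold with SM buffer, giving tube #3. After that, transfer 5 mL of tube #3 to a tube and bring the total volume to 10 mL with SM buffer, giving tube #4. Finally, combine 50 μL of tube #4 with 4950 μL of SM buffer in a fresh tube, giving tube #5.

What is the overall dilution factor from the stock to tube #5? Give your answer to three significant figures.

4.00 × 10^6

Step 1: 200 μL brought to 400 μL → factor 400/200 = 2
Step 2: 100 μL brought to 10 mL → factor 10000/100 = 100
Step 3: 100-fold → factor 100
Step 4: 5 mL brought to 10 mL → factor 10/5 = 2
Step 5: 50 μL + 4950 μL = 5000 μL total → factor 5000/50 = 100
Overall dilution factor = 2 × 100 × 100 × 2 × 100 = 4 × 10^6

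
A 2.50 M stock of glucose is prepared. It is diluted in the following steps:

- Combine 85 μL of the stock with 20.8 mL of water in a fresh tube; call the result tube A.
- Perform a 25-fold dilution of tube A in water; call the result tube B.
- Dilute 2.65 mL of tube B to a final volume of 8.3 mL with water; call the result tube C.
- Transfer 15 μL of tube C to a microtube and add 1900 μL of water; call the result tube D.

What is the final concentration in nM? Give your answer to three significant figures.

1.02 × 10^3 nM

Step 1: 85 μL + 20.8 mL = 20885 μL total → factor 20885/85 = 245.71
Step 2: 25-fold → factor 25
Step 3: 2.65 mL brought to 8.3 mL → factor 8.3/2.65 = 3.1321
Step 4: 15 μL + 1900 μL = 1915 μL total → factor 1915/15 = 127.67
Overall dilution factor = 245.71 × 25 × 3.1321 × 127.67 = 2.4562 × 10^6
Final = 2.50 M / 2.4562 × 10^6 = 1.018 × 10^-6 M = 1.02 × 10^3 nM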